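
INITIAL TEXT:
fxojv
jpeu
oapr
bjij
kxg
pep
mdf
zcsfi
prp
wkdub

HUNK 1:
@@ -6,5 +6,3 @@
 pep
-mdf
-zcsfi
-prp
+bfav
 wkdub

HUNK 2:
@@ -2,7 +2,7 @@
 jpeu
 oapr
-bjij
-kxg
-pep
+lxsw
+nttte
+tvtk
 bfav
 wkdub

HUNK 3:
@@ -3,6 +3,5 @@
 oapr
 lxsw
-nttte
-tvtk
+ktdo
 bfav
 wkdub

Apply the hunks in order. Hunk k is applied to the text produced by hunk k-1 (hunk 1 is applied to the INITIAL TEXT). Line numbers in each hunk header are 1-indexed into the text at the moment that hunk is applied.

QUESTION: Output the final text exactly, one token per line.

Hunk 1: at line 6 remove [mdf,zcsfi,prp] add [bfav] -> 8 lines: fxojv jpeu oapr bjij kxg pep bfav wkdub
Hunk 2: at line 2 remove [bjij,kxg,pep] add [lxsw,nttte,tvtk] -> 8 lines: fxojv jpeu oapr lxsw nttte tvtk bfav wkdub
Hunk 3: at line 3 remove [nttte,tvtk] add [ktdo] -> 7 lines: fxojv jpeu oapr lxsw ktdo bfav wkdub

Answer: fxojv
jpeu
oapr
lxsw
ktdo
bfav
wkdub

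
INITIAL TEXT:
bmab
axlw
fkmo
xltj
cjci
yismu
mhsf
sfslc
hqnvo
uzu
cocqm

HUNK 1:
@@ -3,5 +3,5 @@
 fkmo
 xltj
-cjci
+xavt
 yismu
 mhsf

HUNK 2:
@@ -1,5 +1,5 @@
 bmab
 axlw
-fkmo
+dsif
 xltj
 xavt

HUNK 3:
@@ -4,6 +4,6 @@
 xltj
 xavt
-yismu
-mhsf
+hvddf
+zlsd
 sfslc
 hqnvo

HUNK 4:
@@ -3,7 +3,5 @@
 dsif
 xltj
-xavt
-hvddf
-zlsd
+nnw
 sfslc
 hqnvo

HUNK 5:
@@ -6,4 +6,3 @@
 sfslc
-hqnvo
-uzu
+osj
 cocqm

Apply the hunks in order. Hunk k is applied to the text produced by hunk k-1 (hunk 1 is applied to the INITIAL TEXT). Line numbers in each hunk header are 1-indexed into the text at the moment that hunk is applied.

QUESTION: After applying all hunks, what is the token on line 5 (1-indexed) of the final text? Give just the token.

Answer: nnw

Derivation:
Hunk 1: at line 3 remove [cjci] add [xavt] -> 11 lines: bmab axlw fkmo xltj xavt yismu mhsf sfslc hqnvo uzu cocqm
Hunk 2: at line 1 remove [fkmo] add [dsif] -> 11 lines: bmab axlw dsif xltj xavt yismu mhsf sfslc hqnvo uzu cocqm
Hunk 3: at line 4 remove [yismu,mhsf] add [hvddf,zlsd] -> 11 lines: bmab axlw dsif xltj xavt hvddf zlsd sfslc hqnvo uzu cocqm
Hunk 4: at line 3 remove [xavt,hvddf,zlsd] add [nnw] -> 9 lines: bmab axlw dsif xltj nnw sfslc hqnvo uzu cocqm
Hunk 5: at line 6 remove [hqnvo,uzu] add [osj] -> 8 lines: bmab axlw dsif xltj nnw sfslc osj cocqm
Final line 5: nnw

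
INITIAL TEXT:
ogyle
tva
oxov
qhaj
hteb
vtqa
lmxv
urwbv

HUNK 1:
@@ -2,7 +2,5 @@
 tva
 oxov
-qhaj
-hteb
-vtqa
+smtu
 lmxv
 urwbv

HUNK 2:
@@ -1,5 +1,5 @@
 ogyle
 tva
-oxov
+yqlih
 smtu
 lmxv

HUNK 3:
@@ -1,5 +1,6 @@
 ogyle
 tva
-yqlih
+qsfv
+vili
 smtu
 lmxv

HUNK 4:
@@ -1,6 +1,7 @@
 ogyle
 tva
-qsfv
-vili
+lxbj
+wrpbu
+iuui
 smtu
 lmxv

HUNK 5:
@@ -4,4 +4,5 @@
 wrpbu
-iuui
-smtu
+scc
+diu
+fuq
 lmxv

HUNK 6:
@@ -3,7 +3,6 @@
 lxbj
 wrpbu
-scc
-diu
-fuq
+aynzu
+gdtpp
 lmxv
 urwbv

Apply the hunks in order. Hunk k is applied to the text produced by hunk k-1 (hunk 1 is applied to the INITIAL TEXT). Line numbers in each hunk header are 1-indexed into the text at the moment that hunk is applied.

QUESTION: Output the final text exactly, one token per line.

Answer: ogyle
tva
lxbj
wrpbu
aynzu
gdtpp
lmxv
urwbv

Derivation:
Hunk 1: at line 2 remove [qhaj,hteb,vtqa] add [smtu] -> 6 lines: ogyle tva oxov smtu lmxv urwbv
Hunk 2: at line 1 remove [oxov] add [yqlih] -> 6 lines: ogyle tva yqlih smtu lmxv urwbv
Hunk 3: at line 1 remove [yqlih] add [qsfv,vili] -> 7 lines: ogyle tva qsfv vili smtu lmxv urwbv
Hunk 4: at line 1 remove [qsfv,vili] add [lxbj,wrpbu,iuui] -> 8 lines: ogyle tva lxbj wrpbu iuui smtu lmxv urwbv
Hunk 5: at line 4 remove [iuui,smtu] add [scc,diu,fuq] -> 9 lines: ogyle tva lxbj wrpbu scc diu fuq lmxv urwbv
Hunk 6: at line 3 remove [scc,diu,fuq] add [aynzu,gdtpp] -> 8 lines: ogyle tva lxbj wrpbu aynzu gdtpp lmxv urwbv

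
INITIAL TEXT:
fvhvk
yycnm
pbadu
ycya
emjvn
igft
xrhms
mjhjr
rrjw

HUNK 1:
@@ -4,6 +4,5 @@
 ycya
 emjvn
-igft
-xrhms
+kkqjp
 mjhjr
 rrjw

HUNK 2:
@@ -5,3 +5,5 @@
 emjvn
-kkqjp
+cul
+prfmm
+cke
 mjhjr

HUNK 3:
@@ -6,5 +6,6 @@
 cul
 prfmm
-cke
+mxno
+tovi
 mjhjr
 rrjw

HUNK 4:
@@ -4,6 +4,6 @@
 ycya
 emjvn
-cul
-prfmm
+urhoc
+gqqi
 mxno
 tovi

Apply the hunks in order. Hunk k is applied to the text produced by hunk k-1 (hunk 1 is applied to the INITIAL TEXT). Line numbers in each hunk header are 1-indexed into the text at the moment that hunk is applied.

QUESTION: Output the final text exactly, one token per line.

Hunk 1: at line 4 remove [igft,xrhms] add [kkqjp] -> 8 lines: fvhvk yycnm pbadu ycya emjvn kkqjp mjhjr rrjw
Hunk 2: at line 5 remove [kkqjp] add [cul,prfmm,cke] -> 10 lines: fvhvk yycnm pbadu ycya emjvn cul prfmm cke mjhjr rrjw
Hunk 3: at line 6 remove [cke] add [mxno,tovi] -> 11 lines: fvhvk yycnm pbadu ycya emjvn cul prfmm mxno tovi mjhjr rrjw
Hunk 4: at line 4 remove [cul,prfmm] add [urhoc,gqqi] -> 11 lines: fvhvk yycnm pbadu ycya emjvn urhoc gqqi mxno tovi mjhjr rrjw

Answer: fvhvk
yycnm
pbadu
ycya
emjvn
urhoc
gqqi
mxno
tovi
mjhjr
rrjw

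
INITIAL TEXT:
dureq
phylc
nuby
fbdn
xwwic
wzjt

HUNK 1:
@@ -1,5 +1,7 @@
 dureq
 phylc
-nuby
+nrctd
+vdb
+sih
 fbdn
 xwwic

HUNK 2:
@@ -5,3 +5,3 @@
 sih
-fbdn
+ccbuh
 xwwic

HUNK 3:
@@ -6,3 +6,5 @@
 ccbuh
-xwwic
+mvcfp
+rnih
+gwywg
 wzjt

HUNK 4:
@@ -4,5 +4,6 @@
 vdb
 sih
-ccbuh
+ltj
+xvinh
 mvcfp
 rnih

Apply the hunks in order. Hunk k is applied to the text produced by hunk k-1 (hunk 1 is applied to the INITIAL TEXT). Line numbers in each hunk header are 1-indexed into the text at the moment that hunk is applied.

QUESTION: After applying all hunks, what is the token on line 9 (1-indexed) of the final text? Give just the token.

Answer: rnih

Derivation:
Hunk 1: at line 1 remove [nuby] add [nrctd,vdb,sih] -> 8 lines: dureq phylc nrctd vdb sih fbdn xwwic wzjt
Hunk 2: at line 5 remove [fbdn] add [ccbuh] -> 8 lines: dureq phylc nrctd vdb sih ccbuh xwwic wzjt
Hunk 3: at line 6 remove [xwwic] add [mvcfp,rnih,gwywg] -> 10 lines: dureq phylc nrctd vdb sih ccbuh mvcfp rnih gwywg wzjt
Hunk 4: at line 4 remove [ccbuh] add [ltj,xvinh] -> 11 lines: dureq phylc nrctd vdb sih ltj xvinh mvcfp rnih gwywg wzjt
Final line 9: rnih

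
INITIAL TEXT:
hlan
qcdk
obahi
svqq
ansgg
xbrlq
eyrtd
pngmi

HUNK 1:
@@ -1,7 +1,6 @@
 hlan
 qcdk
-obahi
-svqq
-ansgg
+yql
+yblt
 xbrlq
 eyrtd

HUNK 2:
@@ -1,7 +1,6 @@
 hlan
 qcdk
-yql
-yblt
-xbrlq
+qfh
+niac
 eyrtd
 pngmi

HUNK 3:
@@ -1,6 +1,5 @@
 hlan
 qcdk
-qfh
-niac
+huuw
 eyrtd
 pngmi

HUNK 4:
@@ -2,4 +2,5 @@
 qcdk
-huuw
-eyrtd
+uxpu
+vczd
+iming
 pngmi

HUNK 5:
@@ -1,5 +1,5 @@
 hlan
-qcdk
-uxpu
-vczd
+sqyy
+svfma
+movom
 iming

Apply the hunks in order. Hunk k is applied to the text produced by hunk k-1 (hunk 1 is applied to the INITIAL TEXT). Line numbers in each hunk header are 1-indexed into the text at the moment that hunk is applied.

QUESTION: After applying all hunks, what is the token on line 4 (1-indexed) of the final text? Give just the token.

Hunk 1: at line 1 remove [obahi,svqq,ansgg] add [yql,yblt] -> 7 lines: hlan qcdk yql yblt xbrlq eyrtd pngmi
Hunk 2: at line 1 remove [yql,yblt,xbrlq] add [qfh,niac] -> 6 lines: hlan qcdk qfh niac eyrtd pngmi
Hunk 3: at line 1 remove [qfh,niac] add [huuw] -> 5 lines: hlan qcdk huuw eyrtd pngmi
Hunk 4: at line 2 remove [huuw,eyrtd] add [uxpu,vczd,iming] -> 6 lines: hlan qcdk uxpu vczd iming pngmi
Hunk 5: at line 1 remove [qcdk,uxpu,vczd] add [sqyy,svfma,movom] -> 6 lines: hlan sqyy svfma movom iming pngmi
Final line 4: movom

Answer: movom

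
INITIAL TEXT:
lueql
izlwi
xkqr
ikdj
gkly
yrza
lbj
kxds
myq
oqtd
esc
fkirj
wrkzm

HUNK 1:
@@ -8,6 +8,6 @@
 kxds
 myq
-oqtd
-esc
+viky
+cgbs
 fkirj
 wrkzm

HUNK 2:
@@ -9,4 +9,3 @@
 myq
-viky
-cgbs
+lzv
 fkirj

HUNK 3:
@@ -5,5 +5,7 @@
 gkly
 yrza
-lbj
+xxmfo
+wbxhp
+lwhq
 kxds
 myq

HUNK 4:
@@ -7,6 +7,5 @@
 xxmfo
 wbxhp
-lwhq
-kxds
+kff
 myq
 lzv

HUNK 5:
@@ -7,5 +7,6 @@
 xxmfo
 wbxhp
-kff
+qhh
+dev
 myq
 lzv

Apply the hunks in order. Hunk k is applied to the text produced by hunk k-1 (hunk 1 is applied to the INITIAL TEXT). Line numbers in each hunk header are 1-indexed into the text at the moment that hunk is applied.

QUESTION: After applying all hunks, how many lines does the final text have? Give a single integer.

Answer: 14

Derivation:
Hunk 1: at line 8 remove [oqtd,esc] add [viky,cgbs] -> 13 lines: lueql izlwi xkqr ikdj gkly yrza lbj kxds myq viky cgbs fkirj wrkzm
Hunk 2: at line 9 remove [viky,cgbs] add [lzv] -> 12 lines: lueql izlwi xkqr ikdj gkly yrza lbj kxds myq lzv fkirj wrkzm
Hunk 3: at line 5 remove [lbj] add [xxmfo,wbxhp,lwhq] -> 14 lines: lueql izlwi xkqr ikdj gkly yrza xxmfo wbxhp lwhq kxds myq lzv fkirj wrkzm
Hunk 4: at line 7 remove [lwhq,kxds] add [kff] -> 13 lines: lueql izlwi xkqr ikdj gkly yrza xxmfo wbxhp kff myq lzv fkirj wrkzm
Hunk 5: at line 7 remove [kff] add [qhh,dev] -> 14 lines: lueql izlwi xkqr ikdj gkly yrza xxmfo wbxhp qhh dev myq lzv fkirj wrkzm
Final line count: 14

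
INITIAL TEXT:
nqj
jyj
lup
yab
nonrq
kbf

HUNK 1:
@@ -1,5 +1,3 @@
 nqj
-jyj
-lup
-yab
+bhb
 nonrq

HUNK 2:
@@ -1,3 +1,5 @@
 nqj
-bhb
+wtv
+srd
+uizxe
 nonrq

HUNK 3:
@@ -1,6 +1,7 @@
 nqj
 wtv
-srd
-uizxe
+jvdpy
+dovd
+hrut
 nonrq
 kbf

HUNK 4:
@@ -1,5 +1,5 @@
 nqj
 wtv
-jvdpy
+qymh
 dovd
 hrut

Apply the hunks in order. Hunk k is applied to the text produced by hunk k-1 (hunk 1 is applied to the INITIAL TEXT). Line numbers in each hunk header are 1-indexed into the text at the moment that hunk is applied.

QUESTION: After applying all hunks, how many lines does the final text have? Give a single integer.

Answer: 7

Derivation:
Hunk 1: at line 1 remove [jyj,lup,yab] add [bhb] -> 4 lines: nqj bhb nonrq kbf
Hunk 2: at line 1 remove [bhb] add [wtv,srd,uizxe] -> 6 lines: nqj wtv srd uizxe nonrq kbf
Hunk 3: at line 1 remove [srd,uizxe] add [jvdpy,dovd,hrut] -> 7 lines: nqj wtv jvdpy dovd hrut nonrq kbf
Hunk 4: at line 1 remove [jvdpy] add [qymh] -> 7 lines: nqj wtv qymh dovd hrut nonrq kbf
Final line count: 7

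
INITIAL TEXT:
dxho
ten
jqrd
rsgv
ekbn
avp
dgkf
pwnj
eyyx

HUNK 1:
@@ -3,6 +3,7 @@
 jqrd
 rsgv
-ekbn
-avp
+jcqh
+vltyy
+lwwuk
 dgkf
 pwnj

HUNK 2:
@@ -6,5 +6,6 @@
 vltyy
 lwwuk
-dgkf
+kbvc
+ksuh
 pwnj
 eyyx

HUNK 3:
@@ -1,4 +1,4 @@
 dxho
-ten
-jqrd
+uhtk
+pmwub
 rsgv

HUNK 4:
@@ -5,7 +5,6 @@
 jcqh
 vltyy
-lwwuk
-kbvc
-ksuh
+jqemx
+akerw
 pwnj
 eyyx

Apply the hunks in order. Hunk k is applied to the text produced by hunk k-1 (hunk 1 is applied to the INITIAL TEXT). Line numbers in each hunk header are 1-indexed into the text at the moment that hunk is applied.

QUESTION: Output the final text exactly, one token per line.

Answer: dxho
uhtk
pmwub
rsgv
jcqh
vltyy
jqemx
akerw
pwnj
eyyx

Derivation:
Hunk 1: at line 3 remove [ekbn,avp] add [jcqh,vltyy,lwwuk] -> 10 lines: dxho ten jqrd rsgv jcqh vltyy lwwuk dgkf pwnj eyyx
Hunk 2: at line 6 remove [dgkf] add [kbvc,ksuh] -> 11 lines: dxho ten jqrd rsgv jcqh vltyy lwwuk kbvc ksuh pwnj eyyx
Hunk 3: at line 1 remove [ten,jqrd] add [uhtk,pmwub] -> 11 lines: dxho uhtk pmwub rsgv jcqh vltyy lwwuk kbvc ksuh pwnj eyyx
Hunk 4: at line 5 remove [lwwuk,kbvc,ksuh] add [jqemx,akerw] -> 10 lines: dxho uhtk pmwub rsgv jcqh vltyy jqemx akerw pwnj eyyx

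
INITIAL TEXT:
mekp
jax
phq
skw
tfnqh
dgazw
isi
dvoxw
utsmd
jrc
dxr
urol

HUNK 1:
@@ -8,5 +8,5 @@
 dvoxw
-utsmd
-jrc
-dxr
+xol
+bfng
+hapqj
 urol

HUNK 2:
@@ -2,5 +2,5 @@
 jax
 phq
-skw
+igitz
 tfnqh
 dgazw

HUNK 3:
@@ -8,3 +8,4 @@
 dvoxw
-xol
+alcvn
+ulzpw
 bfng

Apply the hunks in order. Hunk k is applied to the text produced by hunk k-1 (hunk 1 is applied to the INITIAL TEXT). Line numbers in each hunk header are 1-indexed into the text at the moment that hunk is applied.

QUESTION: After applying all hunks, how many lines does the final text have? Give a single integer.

Answer: 13

Derivation:
Hunk 1: at line 8 remove [utsmd,jrc,dxr] add [xol,bfng,hapqj] -> 12 lines: mekp jax phq skw tfnqh dgazw isi dvoxw xol bfng hapqj urol
Hunk 2: at line 2 remove [skw] add [igitz] -> 12 lines: mekp jax phq igitz tfnqh dgazw isi dvoxw xol bfng hapqj urol
Hunk 3: at line 8 remove [xol] add [alcvn,ulzpw] -> 13 lines: mekp jax phq igitz tfnqh dgazw isi dvoxw alcvn ulzpw bfng hapqj urol
Final line count: 13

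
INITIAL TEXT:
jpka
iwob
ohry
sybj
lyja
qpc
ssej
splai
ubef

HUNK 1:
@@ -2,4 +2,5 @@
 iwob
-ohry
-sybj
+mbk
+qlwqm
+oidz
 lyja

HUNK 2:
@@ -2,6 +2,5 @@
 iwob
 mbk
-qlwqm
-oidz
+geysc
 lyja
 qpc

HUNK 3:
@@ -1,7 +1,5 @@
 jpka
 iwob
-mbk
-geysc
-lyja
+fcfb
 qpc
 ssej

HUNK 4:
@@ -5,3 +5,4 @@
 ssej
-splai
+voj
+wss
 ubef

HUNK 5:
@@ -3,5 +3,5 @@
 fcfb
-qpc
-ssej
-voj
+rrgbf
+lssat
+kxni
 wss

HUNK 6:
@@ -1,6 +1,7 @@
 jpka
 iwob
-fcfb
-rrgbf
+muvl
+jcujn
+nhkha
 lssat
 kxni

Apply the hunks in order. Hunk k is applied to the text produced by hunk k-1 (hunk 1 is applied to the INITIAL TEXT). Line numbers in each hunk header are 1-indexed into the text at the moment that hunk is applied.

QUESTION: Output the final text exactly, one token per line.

Hunk 1: at line 2 remove [ohry,sybj] add [mbk,qlwqm,oidz] -> 10 lines: jpka iwob mbk qlwqm oidz lyja qpc ssej splai ubef
Hunk 2: at line 2 remove [qlwqm,oidz] add [geysc] -> 9 lines: jpka iwob mbk geysc lyja qpc ssej splai ubef
Hunk 3: at line 1 remove [mbk,geysc,lyja] add [fcfb] -> 7 lines: jpka iwob fcfb qpc ssej splai ubef
Hunk 4: at line 5 remove [splai] add [voj,wss] -> 8 lines: jpka iwob fcfb qpc ssej voj wss ubef
Hunk 5: at line 3 remove [qpc,ssej,voj] add [rrgbf,lssat,kxni] -> 8 lines: jpka iwob fcfb rrgbf lssat kxni wss ubef
Hunk 6: at line 1 remove [fcfb,rrgbf] add [muvl,jcujn,nhkha] -> 9 lines: jpka iwob muvl jcujn nhkha lssat kxni wss ubef

Answer: jpka
iwob
muvl
jcujn
nhkha
lssat
kxni
wss
ubef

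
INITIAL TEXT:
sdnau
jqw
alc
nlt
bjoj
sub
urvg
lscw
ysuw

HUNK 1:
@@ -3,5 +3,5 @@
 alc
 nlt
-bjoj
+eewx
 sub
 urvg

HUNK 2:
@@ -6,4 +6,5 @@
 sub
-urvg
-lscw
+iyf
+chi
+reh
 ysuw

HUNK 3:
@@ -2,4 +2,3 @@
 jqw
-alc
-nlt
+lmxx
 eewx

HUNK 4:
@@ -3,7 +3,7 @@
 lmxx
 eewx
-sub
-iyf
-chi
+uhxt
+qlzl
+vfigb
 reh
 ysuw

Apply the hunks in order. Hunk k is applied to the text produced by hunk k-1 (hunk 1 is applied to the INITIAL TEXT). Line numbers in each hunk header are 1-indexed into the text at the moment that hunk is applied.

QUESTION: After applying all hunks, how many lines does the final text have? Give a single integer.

Answer: 9

Derivation:
Hunk 1: at line 3 remove [bjoj] add [eewx] -> 9 lines: sdnau jqw alc nlt eewx sub urvg lscw ysuw
Hunk 2: at line 6 remove [urvg,lscw] add [iyf,chi,reh] -> 10 lines: sdnau jqw alc nlt eewx sub iyf chi reh ysuw
Hunk 3: at line 2 remove [alc,nlt] add [lmxx] -> 9 lines: sdnau jqw lmxx eewx sub iyf chi reh ysuw
Hunk 4: at line 3 remove [sub,iyf,chi] add [uhxt,qlzl,vfigb] -> 9 lines: sdnau jqw lmxx eewx uhxt qlzl vfigb reh ysuw
Final line count: 9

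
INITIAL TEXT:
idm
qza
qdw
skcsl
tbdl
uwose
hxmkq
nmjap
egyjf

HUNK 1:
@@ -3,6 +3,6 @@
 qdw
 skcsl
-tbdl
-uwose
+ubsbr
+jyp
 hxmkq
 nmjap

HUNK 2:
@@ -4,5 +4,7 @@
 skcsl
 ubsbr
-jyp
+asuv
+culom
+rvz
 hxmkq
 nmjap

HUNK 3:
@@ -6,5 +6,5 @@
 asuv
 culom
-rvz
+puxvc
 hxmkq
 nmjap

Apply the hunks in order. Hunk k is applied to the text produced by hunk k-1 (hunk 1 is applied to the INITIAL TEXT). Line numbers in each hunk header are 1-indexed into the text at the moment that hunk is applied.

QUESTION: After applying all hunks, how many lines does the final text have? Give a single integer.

Answer: 11

Derivation:
Hunk 1: at line 3 remove [tbdl,uwose] add [ubsbr,jyp] -> 9 lines: idm qza qdw skcsl ubsbr jyp hxmkq nmjap egyjf
Hunk 2: at line 4 remove [jyp] add [asuv,culom,rvz] -> 11 lines: idm qza qdw skcsl ubsbr asuv culom rvz hxmkq nmjap egyjf
Hunk 3: at line 6 remove [rvz] add [puxvc] -> 11 lines: idm qza qdw skcsl ubsbr asuv culom puxvc hxmkq nmjap egyjf
Final line count: 11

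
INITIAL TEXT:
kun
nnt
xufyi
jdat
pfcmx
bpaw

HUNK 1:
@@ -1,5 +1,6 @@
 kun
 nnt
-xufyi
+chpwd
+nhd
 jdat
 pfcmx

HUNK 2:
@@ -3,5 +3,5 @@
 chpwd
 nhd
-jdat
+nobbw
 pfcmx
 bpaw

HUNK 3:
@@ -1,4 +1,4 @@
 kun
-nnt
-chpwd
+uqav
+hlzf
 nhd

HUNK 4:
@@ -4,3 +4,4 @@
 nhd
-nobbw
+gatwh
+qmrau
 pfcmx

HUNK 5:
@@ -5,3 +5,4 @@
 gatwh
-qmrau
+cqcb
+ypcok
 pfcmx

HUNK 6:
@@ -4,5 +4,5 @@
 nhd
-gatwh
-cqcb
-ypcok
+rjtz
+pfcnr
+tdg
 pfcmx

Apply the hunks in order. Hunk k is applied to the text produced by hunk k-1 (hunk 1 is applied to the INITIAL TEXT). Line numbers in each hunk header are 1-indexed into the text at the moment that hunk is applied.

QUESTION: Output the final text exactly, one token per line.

Hunk 1: at line 1 remove [xufyi] add [chpwd,nhd] -> 7 lines: kun nnt chpwd nhd jdat pfcmx bpaw
Hunk 2: at line 3 remove [jdat] add [nobbw] -> 7 lines: kun nnt chpwd nhd nobbw pfcmx bpaw
Hunk 3: at line 1 remove [nnt,chpwd] add [uqav,hlzf] -> 7 lines: kun uqav hlzf nhd nobbw pfcmx bpaw
Hunk 4: at line 4 remove [nobbw] add [gatwh,qmrau] -> 8 lines: kun uqav hlzf nhd gatwh qmrau pfcmx bpaw
Hunk 5: at line 5 remove [qmrau] add [cqcb,ypcok] -> 9 lines: kun uqav hlzf nhd gatwh cqcb ypcok pfcmx bpaw
Hunk 6: at line 4 remove [gatwh,cqcb,ypcok] add [rjtz,pfcnr,tdg] -> 9 lines: kun uqav hlzf nhd rjtz pfcnr tdg pfcmx bpaw

Answer: kun
uqav
hlzf
nhd
rjtz
pfcnr
tdg
pfcmx
bpaw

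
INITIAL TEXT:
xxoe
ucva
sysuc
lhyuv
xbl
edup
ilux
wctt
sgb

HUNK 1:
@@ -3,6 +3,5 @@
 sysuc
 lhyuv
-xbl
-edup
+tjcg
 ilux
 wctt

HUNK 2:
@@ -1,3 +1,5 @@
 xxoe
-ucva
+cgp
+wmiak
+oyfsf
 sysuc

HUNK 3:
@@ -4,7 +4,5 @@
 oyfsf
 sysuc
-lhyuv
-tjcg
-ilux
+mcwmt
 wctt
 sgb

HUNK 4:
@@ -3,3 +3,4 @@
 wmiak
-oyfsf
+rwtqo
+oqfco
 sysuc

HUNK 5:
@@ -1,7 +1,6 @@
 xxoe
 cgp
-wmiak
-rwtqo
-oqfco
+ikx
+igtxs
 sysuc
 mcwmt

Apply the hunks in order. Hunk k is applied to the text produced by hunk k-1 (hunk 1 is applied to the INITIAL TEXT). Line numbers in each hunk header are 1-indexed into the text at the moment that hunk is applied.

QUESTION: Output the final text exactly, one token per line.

Hunk 1: at line 3 remove [xbl,edup] add [tjcg] -> 8 lines: xxoe ucva sysuc lhyuv tjcg ilux wctt sgb
Hunk 2: at line 1 remove [ucva] add [cgp,wmiak,oyfsf] -> 10 lines: xxoe cgp wmiak oyfsf sysuc lhyuv tjcg ilux wctt sgb
Hunk 3: at line 4 remove [lhyuv,tjcg,ilux] add [mcwmt] -> 8 lines: xxoe cgp wmiak oyfsf sysuc mcwmt wctt sgb
Hunk 4: at line 3 remove [oyfsf] add [rwtqo,oqfco] -> 9 lines: xxoe cgp wmiak rwtqo oqfco sysuc mcwmt wctt sgb
Hunk 5: at line 1 remove [wmiak,rwtqo,oqfco] add [ikx,igtxs] -> 8 lines: xxoe cgp ikx igtxs sysuc mcwmt wctt sgb

Answer: xxoe
cgp
ikx
igtxs
sysuc
mcwmt
wctt
sgb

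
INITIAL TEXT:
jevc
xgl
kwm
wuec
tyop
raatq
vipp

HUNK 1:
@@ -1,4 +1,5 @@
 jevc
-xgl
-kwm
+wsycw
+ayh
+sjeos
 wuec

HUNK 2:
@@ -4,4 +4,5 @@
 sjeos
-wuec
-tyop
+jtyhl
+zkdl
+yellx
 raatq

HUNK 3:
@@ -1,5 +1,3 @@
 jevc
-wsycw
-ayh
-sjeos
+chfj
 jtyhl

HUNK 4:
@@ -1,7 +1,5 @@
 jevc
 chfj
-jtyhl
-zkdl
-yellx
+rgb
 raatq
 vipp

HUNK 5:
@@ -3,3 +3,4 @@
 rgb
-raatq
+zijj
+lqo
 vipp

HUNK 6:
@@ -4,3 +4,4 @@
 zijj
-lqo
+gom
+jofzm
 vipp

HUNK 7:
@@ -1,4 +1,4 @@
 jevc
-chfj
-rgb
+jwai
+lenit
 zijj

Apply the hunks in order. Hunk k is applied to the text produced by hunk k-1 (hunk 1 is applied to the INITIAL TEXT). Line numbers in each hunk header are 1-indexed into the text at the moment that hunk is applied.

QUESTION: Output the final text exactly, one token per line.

Answer: jevc
jwai
lenit
zijj
gom
jofzm
vipp

Derivation:
Hunk 1: at line 1 remove [xgl,kwm] add [wsycw,ayh,sjeos] -> 8 lines: jevc wsycw ayh sjeos wuec tyop raatq vipp
Hunk 2: at line 4 remove [wuec,tyop] add [jtyhl,zkdl,yellx] -> 9 lines: jevc wsycw ayh sjeos jtyhl zkdl yellx raatq vipp
Hunk 3: at line 1 remove [wsycw,ayh,sjeos] add [chfj] -> 7 lines: jevc chfj jtyhl zkdl yellx raatq vipp
Hunk 4: at line 1 remove [jtyhl,zkdl,yellx] add [rgb] -> 5 lines: jevc chfj rgb raatq vipp
Hunk 5: at line 3 remove [raatq] add [zijj,lqo] -> 6 lines: jevc chfj rgb zijj lqo vipp
Hunk 6: at line 4 remove [lqo] add [gom,jofzm] -> 7 lines: jevc chfj rgb zijj gom jofzm vipp
Hunk 7: at line 1 remove [chfj,rgb] add [jwai,lenit] -> 7 lines: jevc jwai lenit zijj gom jofzm vipp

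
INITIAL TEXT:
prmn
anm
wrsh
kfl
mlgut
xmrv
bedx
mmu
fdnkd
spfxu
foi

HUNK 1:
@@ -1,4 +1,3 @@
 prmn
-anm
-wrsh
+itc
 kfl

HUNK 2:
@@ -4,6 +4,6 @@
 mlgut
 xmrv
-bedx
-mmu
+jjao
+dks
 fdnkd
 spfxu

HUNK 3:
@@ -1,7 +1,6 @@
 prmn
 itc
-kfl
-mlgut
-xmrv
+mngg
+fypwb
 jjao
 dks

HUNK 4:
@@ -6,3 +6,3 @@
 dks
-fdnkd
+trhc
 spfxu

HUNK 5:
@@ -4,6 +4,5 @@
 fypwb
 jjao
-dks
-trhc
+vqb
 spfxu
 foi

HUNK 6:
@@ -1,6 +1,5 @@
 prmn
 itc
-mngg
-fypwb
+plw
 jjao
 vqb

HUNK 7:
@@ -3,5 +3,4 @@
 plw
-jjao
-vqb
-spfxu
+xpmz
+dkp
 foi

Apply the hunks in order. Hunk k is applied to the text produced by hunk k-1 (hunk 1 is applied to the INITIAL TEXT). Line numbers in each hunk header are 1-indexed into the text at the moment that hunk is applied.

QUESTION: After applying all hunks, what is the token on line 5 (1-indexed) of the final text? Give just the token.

Hunk 1: at line 1 remove [anm,wrsh] add [itc] -> 10 lines: prmn itc kfl mlgut xmrv bedx mmu fdnkd spfxu foi
Hunk 2: at line 4 remove [bedx,mmu] add [jjao,dks] -> 10 lines: prmn itc kfl mlgut xmrv jjao dks fdnkd spfxu foi
Hunk 3: at line 1 remove [kfl,mlgut,xmrv] add [mngg,fypwb] -> 9 lines: prmn itc mngg fypwb jjao dks fdnkd spfxu foi
Hunk 4: at line 6 remove [fdnkd] add [trhc] -> 9 lines: prmn itc mngg fypwb jjao dks trhc spfxu foi
Hunk 5: at line 4 remove [dks,trhc] add [vqb] -> 8 lines: prmn itc mngg fypwb jjao vqb spfxu foi
Hunk 6: at line 1 remove [mngg,fypwb] add [plw] -> 7 lines: prmn itc plw jjao vqb spfxu foi
Hunk 7: at line 3 remove [jjao,vqb,spfxu] add [xpmz,dkp] -> 6 lines: prmn itc plw xpmz dkp foi
Final line 5: dkp

Answer: dkp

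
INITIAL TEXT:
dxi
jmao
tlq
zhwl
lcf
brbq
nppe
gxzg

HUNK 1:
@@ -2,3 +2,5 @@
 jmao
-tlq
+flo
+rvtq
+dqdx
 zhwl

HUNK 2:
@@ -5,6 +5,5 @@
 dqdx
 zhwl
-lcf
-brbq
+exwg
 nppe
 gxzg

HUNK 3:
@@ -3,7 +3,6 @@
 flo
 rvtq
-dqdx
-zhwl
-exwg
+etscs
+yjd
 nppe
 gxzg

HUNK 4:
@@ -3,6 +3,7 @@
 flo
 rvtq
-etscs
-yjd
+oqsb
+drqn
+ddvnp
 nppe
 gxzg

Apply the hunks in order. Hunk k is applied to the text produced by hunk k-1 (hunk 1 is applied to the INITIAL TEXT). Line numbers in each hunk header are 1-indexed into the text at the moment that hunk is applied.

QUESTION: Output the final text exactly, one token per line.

Answer: dxi
jmao
flo
rvtq
oqsb
drqn
ddvnp
nppe
gxzg

Derivation:
Hunk 1: at line 2 remove [tlq] add [flo,rvtq,dqdx] -> 10 lines: dxi jmao flo rvtq dqdx zhwl lcf brbq nppe gxzg
Hunk 2: at line 5 remove [lcf,brbq] add [exwg] -> 9 lines: dxi jmao flo rvtq dqdx zhwl exwg nppe gxzg
Hunk 3: at line 3 remove [dqdx,zhwl,exwg] add [etscs,yjd] -> 8 lines: dxi jmao flo rvtq etscs yjd nppe gxzg
Hunk 4: at line 3 remove [etscs,yjd] add [oqsb,drqn,ddvnp] -> 9 lines: dxi jmao flo rvtq oqsb drqn ddvnp nppe gxzg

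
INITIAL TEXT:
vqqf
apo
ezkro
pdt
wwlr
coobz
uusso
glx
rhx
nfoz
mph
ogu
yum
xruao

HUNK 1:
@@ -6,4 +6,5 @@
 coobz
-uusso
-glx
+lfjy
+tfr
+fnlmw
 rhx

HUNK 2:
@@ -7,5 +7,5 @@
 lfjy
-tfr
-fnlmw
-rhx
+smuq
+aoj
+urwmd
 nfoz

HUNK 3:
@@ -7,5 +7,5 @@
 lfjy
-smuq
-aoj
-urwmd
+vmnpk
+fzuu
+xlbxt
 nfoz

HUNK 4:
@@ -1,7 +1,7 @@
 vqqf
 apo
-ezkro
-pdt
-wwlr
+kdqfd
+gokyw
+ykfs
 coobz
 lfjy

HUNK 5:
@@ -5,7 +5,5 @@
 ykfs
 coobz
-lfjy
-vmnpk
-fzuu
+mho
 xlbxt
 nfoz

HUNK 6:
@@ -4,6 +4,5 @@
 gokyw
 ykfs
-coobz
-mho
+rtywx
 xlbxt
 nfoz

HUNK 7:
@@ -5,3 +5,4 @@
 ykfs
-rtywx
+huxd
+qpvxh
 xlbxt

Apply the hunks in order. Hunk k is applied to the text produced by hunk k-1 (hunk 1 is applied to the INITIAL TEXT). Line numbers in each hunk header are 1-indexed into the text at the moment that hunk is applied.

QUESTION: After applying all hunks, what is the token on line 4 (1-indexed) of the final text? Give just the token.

Hunk 1: at line 6 remove [uusso,glx] add [lfjy,tfr,fnlmw] -> 15 lines: vqqf apo ezkro pdt wwlr coobz lfjy tfr fnlmw rhx nfoz mph ogu yum xruao
Hunk 2: at line 7 remove [tfr,fnlmw,rhx] add [smuq,aoj,urwmd] -> 15 lines: vqqf apo ezkro pdt wwlr coobz lfjy smuq aoj urwmd nfoz mph ogu yum xruao
Hunk 3: at line 7 remove [smuq,aoj,urwmd] add [vmnpk,fzuu,xlbxt] -> 15 lines: vqqf apo ezkro pdt wwlr coobz lfjy vmnpk fzuu xlbxt nfoz mph ogu yum xruao
Hunk 4: at line 1 remove [ezkro,pdt,wwlr] add [kdqfd,gokyw,ykfs] -> 15 lines: vqqf apo kdqfd gokyw ykfs coobz lfjy vmnpk fzuu xlbxt nfoz mph ogu yum xruao
Hunk 5: at line 5 remove [lfjy,vmnpk,fzuu] add [mho] -> 13 lines: vqqf apo kdqfd gokyw ykfs coobz mho xlbxt nfoz mph ogu yum xruao
Hunk 6: at line 4 remove [coobz,mho] add [rtywx] -> 12 lines: vqqf apo kdqfd gokyw ykfs rtywx xlbxt nfoz mph ogu yum xruao
Hunk 7: at line 5 remove [rtywx] add [huxd,qpvxh] -> 13 lines: vqqf apo kdqfd gokyw ykfs huxd qpvxh xlbxt nfoz mph ogu yum xruao
Final line 4: gokyw

Answer: gokyw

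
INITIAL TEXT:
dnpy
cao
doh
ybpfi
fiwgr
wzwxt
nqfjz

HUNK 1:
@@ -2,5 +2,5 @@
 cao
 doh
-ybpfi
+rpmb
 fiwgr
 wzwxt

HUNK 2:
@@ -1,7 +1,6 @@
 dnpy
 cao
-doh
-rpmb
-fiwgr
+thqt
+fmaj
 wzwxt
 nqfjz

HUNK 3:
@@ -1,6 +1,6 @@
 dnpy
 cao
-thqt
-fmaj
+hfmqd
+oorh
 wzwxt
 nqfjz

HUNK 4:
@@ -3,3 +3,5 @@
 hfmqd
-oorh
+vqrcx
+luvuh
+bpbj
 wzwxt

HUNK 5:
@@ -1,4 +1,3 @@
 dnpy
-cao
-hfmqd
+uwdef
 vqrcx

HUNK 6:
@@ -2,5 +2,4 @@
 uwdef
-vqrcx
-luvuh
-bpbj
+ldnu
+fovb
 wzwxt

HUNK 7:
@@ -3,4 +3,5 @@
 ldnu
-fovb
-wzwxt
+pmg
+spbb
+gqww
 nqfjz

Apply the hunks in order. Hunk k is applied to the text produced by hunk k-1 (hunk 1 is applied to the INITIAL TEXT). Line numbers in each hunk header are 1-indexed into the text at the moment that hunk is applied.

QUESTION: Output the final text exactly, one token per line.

Hunk 1: at line 2 remove [ybpfi] add [rpmb] -> 7 lines: dnpy cao doh rpmb fiwgr wzwxt nqfjz
Hunk 2: at line 1 remove [doh,rpmb,fiwgr] add [thqt,fmaj] -> 6 lines: dnpy cao thqt fmaj wzwxt nqfjz
Hunk 3: at line 1 remove [thqt,fmaj] add [hfmqd,oorh] -> 6 lines: dnpy cao hfmqd oorh wzwxt nqfjz
Hunk 4: at line 3 remove [oorh] add [vqrcx,luvuh,bpbj] -> 8 lines: dnpy cao hfmqd vqrcx luvuh bpbj wzwxt nqfjz
Hunk 5: at line 1 remove [cao,hfmqd] add [uwdef] -> 7 lines: dnpy uwdef vqrcx luvuh bpbj wzwxt nqfjz
Hunk 6: at line 2 remove [vqrcx,luvuh,bpbj] add [ldnu,fovb] -> 6 lines: dnpy uwdef ldnu fovb wzwxt nqfjz
Hunk 7: at line 3 remove [fovb,wzwxt] add [pmg,spbb,gqww] -> 7 lines: dnpy uwdef ldnu pmg spbb gqww nqfjz

Answer: dnpy
uwdef
ldnu
pmg
spbb
gqww
nqfjz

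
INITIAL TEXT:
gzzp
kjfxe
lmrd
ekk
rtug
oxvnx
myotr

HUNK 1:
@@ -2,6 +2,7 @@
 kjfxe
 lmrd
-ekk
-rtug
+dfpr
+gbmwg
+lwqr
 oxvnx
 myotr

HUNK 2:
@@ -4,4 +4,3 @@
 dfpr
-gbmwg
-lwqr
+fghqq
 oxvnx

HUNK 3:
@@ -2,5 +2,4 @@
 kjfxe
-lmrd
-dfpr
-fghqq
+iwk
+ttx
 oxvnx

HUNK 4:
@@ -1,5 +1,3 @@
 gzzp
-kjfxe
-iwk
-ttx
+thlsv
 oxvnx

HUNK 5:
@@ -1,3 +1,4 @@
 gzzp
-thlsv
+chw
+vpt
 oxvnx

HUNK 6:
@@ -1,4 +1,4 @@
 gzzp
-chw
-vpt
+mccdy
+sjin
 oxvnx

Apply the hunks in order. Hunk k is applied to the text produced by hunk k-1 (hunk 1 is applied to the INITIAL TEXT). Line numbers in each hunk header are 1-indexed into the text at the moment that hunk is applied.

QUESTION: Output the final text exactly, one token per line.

Hunk 1: at line 2 remove [ekk,rtug] add [dfpr,gbmwg,lwqr] -> 8 lines: gzzp kjfxe lmrd dfpr gbmwg lwqr oxvnx myotr
Hunk 2: at line 4 remove [gbmwg,lwqr] add [fghqq] -> 7 lines: gzzp kjfxe lmrd dfpr fghqq oxvnx myotr
Hunk 3: at line 2 remove [lmrd,dfpr,fghqq] add [iwk,ttx] -> 6 lines: gzzp kjfxe iwk ttx oxvnx myotr
Hunk 4: at line 1 remove [kjfxe,iwk,ttx] add [thlsv] -> 4 lines: gzzp thlsv oxvnx myotr
Hunk 5: at line 1 remove [thlsv] add [chw,vpt] -> 5 lines: gzzp chw vpt oxvnx myotr
Hunk 6: at line 1 remove [chw,vpt] add [mccdy,sjin] -> 5 lines: gzzp mccdy sjin oxvnx myotr

Answer: gzzp
mccdy
sjin
oxvnx
myotr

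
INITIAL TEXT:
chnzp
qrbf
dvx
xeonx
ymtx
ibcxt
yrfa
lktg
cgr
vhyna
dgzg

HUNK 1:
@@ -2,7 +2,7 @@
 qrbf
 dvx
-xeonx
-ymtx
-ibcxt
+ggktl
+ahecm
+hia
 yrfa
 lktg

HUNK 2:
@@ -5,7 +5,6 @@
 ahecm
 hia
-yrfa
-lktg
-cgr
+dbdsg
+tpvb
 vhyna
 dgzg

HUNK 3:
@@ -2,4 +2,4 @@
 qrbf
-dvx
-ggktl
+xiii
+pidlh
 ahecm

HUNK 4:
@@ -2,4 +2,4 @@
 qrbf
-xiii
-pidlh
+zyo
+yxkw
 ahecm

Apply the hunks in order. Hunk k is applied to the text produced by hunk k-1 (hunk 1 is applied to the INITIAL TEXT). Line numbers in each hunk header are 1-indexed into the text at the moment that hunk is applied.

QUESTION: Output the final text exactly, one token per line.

Hunk 1: at line 2 remove [xeonx,ymtx,ibcxt] add [ggktl,ahecm,hia] -> 11 lines: chnzp qrbf dvx ggktl ahecm hia yrfa lktg cgr vhyna dgzg
Hunk 2: at line 5 remove [yrfa,lktg,cgr] add [dbdsg,tpvb] -> 10 lines: chnzp qrbf dvx ggktl ahecm hia dbdsg tpvb vhyna dgzg
Hunk 3: at line 2 remove [dvx,ggktl] add [xiii,pidlh] -> 10 lines: chnzp qrbf xiii pidlh ahecm hia dbdsg tpvb vhyna dgzg
Hunk 4: at line 2 remove [xiii,pidlh] add [zyo,yxkw] -> 10 lines: chnzp qrbf zyo yxkw ahecm hia dbdsg tpvb vhyna dgzg

Answer: chnzp
qrbf
zyo
yxkw
ahecm
hia
dbdsg
tpvb
vhyna
dgzg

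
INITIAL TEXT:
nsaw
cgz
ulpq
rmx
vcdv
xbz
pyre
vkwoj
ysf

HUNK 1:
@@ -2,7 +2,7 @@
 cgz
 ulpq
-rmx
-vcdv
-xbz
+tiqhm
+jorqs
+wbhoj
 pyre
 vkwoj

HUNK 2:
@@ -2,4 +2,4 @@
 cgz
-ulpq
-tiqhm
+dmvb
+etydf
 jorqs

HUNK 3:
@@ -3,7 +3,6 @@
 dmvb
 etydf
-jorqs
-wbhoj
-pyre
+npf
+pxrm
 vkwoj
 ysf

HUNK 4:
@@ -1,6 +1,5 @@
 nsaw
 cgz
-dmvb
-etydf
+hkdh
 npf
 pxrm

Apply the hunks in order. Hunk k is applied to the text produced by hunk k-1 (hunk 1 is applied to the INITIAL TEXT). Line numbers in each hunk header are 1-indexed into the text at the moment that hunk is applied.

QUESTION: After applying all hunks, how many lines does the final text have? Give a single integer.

Answer: 7

Derivation:
Hunk 1: at line 2 remove [rmx,vcdv,xbz] add [tiqhm,jorqs,wbhoj] -> 9 lines: nsaw cgz ulpq tiqhm jorqs wbhoj pyre vkwoj ysf
Hunk 2: at line 2 remove [ulpq,tiqhm] add [dmvb,etydf] -> 9 lines: nsaw cgz dmvb etydf jorqs wbhoj pyre vkwoj ysf
Hunk 3: at line 3 remove [jorqs,wbhoj,pyre] add [npf,pxrm] -> 8 lines: nsaw cgz dmvb etydf npf pxrm vkwoj ysf
Hunk 4: at line 1 remove [dmvb,etydf] add [hkdh] -> 7 lines: nsaw cgz hkdh npf pxrm vkwoj ysf
Final line count: 7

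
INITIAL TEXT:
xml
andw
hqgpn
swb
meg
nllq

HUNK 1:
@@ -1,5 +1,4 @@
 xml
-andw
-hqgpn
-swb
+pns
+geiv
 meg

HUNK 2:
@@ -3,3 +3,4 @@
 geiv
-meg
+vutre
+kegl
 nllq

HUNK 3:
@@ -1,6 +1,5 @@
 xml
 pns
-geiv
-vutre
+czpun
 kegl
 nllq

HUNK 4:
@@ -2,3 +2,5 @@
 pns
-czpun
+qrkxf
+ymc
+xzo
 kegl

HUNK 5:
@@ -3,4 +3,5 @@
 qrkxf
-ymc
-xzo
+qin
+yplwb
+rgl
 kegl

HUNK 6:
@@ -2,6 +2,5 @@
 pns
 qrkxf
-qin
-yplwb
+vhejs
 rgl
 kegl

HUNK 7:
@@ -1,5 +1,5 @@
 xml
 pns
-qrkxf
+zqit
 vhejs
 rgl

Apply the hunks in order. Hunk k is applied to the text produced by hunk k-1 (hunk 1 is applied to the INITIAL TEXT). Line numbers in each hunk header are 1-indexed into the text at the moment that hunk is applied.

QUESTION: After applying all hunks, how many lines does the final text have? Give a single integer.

Answer: 7

Derivation:
Hunk 1: at line 1 remove [andw,hqgpn,swb] add [pns,geiv] -> 5 lines: xml pns geiv meg nllq
Hunk 2: at line 3 remove [meg] add [vutre,kegl] -> 6 lines: xml pns geiv vutre kegl nllq
Hunk 3: at line 1 remove [geiv,vutre] add [czpun] -> 5 lines: xml pns czpun kegl nllq
Hunk 4: at line 2 remove [czpun] add [qrkxf,ymc,xzo] -> 7 lines: xml pns qrkxf ymc xzo kegl nllq
Hunk 5: at line 3 remove [ymc,xzo] add [qin,yplwb,rgl] -> 8 lines: xml pns qrkxf qin yplwb rgl kegl nllq
Hunk 6: at line 2 remove [qin,yplwb] add [vhejs] -> 7 lines: xml pns qrkxf vhejs rgl kegl nllq
Hunk 7: at line 1 remove [qrkxf] add [zqit] -> 7 lines: xml pns zqit vhejs rgl kegl nllq
Final line count: 7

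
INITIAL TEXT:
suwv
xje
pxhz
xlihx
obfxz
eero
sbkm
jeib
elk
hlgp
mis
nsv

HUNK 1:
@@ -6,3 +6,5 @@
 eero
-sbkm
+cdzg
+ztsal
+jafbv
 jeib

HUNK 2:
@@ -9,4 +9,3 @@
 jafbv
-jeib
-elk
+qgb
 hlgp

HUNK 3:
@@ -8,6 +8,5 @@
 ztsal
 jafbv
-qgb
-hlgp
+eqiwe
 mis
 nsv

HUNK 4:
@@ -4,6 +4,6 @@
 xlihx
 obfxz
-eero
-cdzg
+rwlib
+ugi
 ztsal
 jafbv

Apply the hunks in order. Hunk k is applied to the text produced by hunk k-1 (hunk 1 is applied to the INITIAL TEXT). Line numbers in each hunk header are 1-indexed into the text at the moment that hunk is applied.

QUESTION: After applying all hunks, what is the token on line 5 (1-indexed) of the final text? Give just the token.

Hunk 1: at line 6 remove [sbkm] add [cdzg,ztsal,jafbv] -> 14 lines: suwv xje pxhz xlihx obfxz eero cdzg ztsal jafbv jeib elk hlgp mis nsv
Hunk 2: at line 9 remove [jeib,elk] add [qgb] -> 13 lines: suwv xje pxhz xlihx obfxz eero cdzg ztsal jafbv qgb hlgp mis nsv
Hunk 3: at line 8 remove [qgb,hlgp] add [eqiwe] -> 12 lines: suwv xje pxhz xlihx obfxz eero cdzg ztsal jafbv eqiwe mis nsv
Hunk 4: at line 4 remove [eero,cdzg] add [rwlib,ugi] -> 12 lines: suwv xje pxhz xlihx obfxz rwlib ugi ztsal jafbv eqiwe mis nsv
Final line 5: obfxz

Answer: obfxz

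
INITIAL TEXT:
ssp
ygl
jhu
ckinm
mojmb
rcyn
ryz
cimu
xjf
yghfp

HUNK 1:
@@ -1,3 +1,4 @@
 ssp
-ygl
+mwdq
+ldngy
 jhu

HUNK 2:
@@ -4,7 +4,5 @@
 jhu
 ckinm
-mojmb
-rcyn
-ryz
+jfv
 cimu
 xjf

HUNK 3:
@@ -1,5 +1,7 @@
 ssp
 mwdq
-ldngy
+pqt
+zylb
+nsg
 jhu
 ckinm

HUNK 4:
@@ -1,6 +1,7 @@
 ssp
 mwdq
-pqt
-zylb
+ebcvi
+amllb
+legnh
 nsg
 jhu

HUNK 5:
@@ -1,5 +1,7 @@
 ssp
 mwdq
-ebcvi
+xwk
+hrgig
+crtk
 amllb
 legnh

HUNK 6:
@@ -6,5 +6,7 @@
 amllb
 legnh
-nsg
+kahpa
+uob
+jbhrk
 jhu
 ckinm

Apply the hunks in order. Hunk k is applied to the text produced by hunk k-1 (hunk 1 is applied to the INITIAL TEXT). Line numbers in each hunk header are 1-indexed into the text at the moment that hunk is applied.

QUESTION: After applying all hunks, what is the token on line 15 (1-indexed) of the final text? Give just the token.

Answer: xjf

Derivation:
Hunk 1: at line 1 remove [ygl] add [mwdq,ldngy] -> 11 lines: ssp mwdq ldngy jhu ckinm mojmb rcyn ryz cimu xjf yghfp
Hunk 2: at line 4 remove [mojmb,rcyn,ryz] add [jfv] -> 9 lines: ssp mwdq ldngy jhu ckinm jfv cimu xjf yghfp
Hunk 3: at line 1 remove [ldngy] add [pqt,zylb,nsg] -> 11 lines: ssp mwdq pqt zylb nsg jhu ckinm jfv cimu xjf yghfp
Hunk 4: at line 1 remove [pqt,zylb] add [ebcvi,amllb,legnh] -> 12 lines: ssp mwdq ebcvi amllb legnh nsg jhu ckinm jfv cimu xjf yghfp
Hunk 5: at line 1 remove [ebcvi] add [xwk,hrgig,crtk] -> 14 lines: ssp mwdq xwk hrgig crtk amllb legnh nsg jhu ckinm jfv cimu xjf yghfp
Hunk 6: at line 6 remove [nsg] add [kahpa,uob,jbhrk] -> 16 lines: ssp mwdq xwk hrgig crtk amllb legnh kahpa uob jbhrk jhu ckinm jfv cimu xjf yghfp
Final line 15: xjf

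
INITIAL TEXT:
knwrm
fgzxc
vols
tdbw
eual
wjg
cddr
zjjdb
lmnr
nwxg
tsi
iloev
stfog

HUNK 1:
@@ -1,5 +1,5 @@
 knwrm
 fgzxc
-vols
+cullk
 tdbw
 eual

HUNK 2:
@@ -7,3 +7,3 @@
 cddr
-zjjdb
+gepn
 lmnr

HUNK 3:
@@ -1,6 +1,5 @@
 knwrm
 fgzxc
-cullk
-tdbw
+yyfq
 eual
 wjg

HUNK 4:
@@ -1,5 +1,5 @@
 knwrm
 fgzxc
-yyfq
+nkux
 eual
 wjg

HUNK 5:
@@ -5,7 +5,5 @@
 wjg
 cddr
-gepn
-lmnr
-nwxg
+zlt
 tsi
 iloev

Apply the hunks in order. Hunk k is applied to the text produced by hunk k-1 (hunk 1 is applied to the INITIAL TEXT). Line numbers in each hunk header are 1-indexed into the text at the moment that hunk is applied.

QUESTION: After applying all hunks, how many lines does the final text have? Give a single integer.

Answer: 10

Derivation:
Hunk 1: at line 1 remove [vols] add [cullk] -> 13 lines: knwrm fgzxc cullk tdbw eual wjg cddr zjjdb lmnr nwxg tsi iloev stfog
Hunk 2: at line 7 remove [zjjdb] add [gepn] -> 13 lines: knwrm fgzxc cullk tdbw eual wjg cddr gepn lmnr nwxg tsi iloev stfog
Hunk 3: at line 1 remove [cullk,tdbw] add [yyfq] -> 12 lines: knwrm fgzxc yyfq eual wjg cddr gepn lmnr nwxg tsi iloev stfog
Hunk 4: at line 1 remove [yyfq] add [nkux] -> 12 lines: knwrm fgzxc nkux eual wjg cddr gepn lmnr nwxg tsi iloev stfog
Hunk 5: at line 5 remove [gepn,lmnr,nwxg] add [zlt] -> 10 lines: knwrm fgzxc nkux eual wjg cddr zlt tsi iloev stfog
Final line count: 10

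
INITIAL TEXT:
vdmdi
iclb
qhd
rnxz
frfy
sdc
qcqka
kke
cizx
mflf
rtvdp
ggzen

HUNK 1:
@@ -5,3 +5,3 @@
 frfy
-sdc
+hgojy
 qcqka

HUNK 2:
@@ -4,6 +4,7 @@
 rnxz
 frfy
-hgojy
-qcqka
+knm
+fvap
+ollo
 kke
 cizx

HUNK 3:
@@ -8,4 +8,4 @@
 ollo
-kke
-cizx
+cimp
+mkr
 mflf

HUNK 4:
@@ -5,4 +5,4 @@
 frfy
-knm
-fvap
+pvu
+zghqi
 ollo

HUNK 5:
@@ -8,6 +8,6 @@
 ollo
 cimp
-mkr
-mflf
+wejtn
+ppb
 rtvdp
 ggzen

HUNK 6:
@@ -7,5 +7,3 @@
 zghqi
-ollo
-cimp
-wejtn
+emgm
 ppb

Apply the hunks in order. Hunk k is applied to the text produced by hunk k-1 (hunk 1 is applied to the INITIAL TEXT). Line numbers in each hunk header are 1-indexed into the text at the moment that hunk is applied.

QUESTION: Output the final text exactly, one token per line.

Hunk 1: at line 5 remove [sdc] add [hgojy] -> 12 lines: vdmdi iclb qhd rnxz frfy hgojy qcqka kke cizx mflf rtvdp ggzen
Hunk 2: at line 4 remove [hgojy,qcqka] add [knm,fvap,ollo] -> 13 lines: vdmdi iclb qhd rnxz frfy knm fvap ollo kke cizx mflf rtvdp ggzen
Hunk 3: at line 8 remove [kke,cizx] add [cimp,mkr] -> 13 lines: vdmdi iclb qhd rnxz frfy knm fvap ollo cimp mkr mflf rtvdp ggzen
Hunk 4: at line 5 remove [knm,fvap] add [pvu,zghqi] -> 13 lines: vdmdi iclb qhd rnxz frfy pvu zghqi ollo cimp mkr mflf rtvdp ggzen
Hunk 5: at line 8 remove [mkr,mflf] add [wejtn,ppb] -> 13 lines: vdmdi iclb qhd rnxz frfy pvu zghqi ollo cimp wejtn ppb rtvdp ggzen
Hunk 6: at line 7 remove [ollo,cimp,wejtn] add [emgm] -> 11 lines: vdmdi iclb qhd rnxz frfy pvu zghqi emgm ppb rtvdp ggzen

Answer: vdmdi
iclb
qhd
rnxz
frfy
pvu
zghqi
emgm
ppb
rtvdp
ggzen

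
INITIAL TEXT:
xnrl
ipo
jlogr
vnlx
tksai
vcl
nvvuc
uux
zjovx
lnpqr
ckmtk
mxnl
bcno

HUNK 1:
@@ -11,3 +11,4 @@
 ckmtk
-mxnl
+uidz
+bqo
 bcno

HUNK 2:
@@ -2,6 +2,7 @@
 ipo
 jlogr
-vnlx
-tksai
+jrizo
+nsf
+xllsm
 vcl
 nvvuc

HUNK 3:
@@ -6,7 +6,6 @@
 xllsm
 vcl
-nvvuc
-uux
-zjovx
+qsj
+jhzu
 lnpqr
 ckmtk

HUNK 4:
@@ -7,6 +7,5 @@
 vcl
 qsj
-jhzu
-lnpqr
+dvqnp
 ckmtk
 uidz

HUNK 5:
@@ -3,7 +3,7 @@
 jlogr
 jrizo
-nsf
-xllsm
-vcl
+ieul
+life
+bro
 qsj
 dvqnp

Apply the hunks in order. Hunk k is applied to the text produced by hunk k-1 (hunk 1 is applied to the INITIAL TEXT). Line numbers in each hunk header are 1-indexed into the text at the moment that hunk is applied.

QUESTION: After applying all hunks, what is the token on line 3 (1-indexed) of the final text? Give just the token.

Answer: jlogr

Derivation:
Hunk 1: at line 11 remove [mxnl] add [uidz,bqo] -> 14 lines: xnrl ipo jlogr vnlx tksai vcl nvvuc uux zjovx lnpqr ckmtk uidz bqo bcno
Hunk 2: at line 2 remove [vnlx,tksai] add [jrizo,nsf,xllsm] -> 15 lines: xnrl ipo jlogr jrizo nsf xllsm vcl nvvuc uux zjovx lnpqr ckmtk uidz bqo bcno
Hunk 3: at line 6 remove [nvvuc,uux,zjovx] add [qsj,jhzu] -> 14 lines: xnrl ipo jlogr jrizo nsf xllsm vcl qsj jhzu lnpqr ckmtk uidz bqo bcno
Hunk 4: at line 7 remove [jhzu,lnpqr] add [dvqnp] -> 13 lines: xnrl ipo jlogr jrizo nsf xllsm vcl qsj dvqnp ckmtk uidz bqo bcno
Hunk 5: at line 3 remove [nsf,xllsm,vcl] add [ieul,life,bro] -> 13 lines: xnrl ipo jlogr jrizo ieul life bro qsj dvqnp ckmtk uidz bqo bcno
Final line 3: jlogr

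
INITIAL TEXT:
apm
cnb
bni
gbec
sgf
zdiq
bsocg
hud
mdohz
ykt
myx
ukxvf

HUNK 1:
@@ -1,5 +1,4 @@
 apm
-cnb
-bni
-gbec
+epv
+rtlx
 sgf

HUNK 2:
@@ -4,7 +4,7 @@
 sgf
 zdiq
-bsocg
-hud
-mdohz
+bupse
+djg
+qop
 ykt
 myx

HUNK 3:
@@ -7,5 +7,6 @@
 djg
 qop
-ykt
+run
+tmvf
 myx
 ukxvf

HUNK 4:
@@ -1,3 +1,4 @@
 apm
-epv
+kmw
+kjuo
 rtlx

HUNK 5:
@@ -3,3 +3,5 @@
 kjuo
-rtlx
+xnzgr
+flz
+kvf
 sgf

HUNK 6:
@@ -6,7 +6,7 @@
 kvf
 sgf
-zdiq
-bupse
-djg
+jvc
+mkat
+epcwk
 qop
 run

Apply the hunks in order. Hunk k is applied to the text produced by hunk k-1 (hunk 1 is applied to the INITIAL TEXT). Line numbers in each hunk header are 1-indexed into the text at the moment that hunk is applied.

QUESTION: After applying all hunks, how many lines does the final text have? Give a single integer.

Answer: 15

Derivation:
Hunk 1: at line 1 remove [cnb,bni,gbec] add [epv,rtlx] -> 11 lines: apm epv rtlx sgf zdiq bsocg hud mdohz ykt myx ukxvf
Hunk 2: at line 4 remove [bsocg,hud,mdohz] add [bupse,djg,qop] -> 11 lines: apm epv rtlx sgf zdiq bupse djg qop ykt myx ukxvf
Hunk 3: at line 7 remove [ykt] add [run,tmvf] -> 12 lines: apm epv rtlx sgf zdiq bupse djg qop run tmvf myx ukxvf
Hunk 4: at line 1 remove [epv] add [kmw,kjuo] -> 13 lines: apm kmw kjuo rtlx sgf zdiq bupse djg qop run tmvf myx ukxvf
Hunk 5: at line 3 remove [rtlx] add [xnzgr,flz,kvf] -> 15 lines: apm kmw kjuo xnzgr flz kvf sgf zdiq bupse djg qop run tmvf myx ukxvf
Hunk 6: at line 6 remove [zdiq,bupse,djg] add [jvc,mkat,epcwk] -> 15 lines: apm kmw kjuo xnzgr flz kvf sgf jvc mkat epcwk qop run tmvf myx ukxvf
Final line count: 15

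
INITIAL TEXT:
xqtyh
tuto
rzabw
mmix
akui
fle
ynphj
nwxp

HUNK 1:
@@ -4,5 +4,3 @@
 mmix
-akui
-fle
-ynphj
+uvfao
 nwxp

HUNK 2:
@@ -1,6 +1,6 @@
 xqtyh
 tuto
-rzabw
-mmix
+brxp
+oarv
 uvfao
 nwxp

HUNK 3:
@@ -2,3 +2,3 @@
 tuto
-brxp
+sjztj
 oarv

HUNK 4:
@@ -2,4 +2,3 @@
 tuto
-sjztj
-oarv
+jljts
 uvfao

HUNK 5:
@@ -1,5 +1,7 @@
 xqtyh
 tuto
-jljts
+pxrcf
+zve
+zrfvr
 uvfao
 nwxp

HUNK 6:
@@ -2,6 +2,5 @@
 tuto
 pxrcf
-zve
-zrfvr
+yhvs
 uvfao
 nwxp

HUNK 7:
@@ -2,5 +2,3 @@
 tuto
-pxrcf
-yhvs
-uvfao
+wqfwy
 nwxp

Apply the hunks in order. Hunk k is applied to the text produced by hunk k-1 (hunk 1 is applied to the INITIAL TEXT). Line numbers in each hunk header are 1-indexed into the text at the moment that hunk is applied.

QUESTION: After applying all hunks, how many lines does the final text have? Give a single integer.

Answer: 4

Derivation:
Hunk 1: at line 4 remove [akui,fle,ynphj] add [uvfao] -> 6 lines: xqtyh tuto rzabw mmix uvfao nwxp
Hunk 2: at line 1 remove [rzabw,mmix] add [brxp,oarv] -> 6 lines: xqtyh tuto brxp oarv uvfao nwxp
Hunk 3: at line 2 remove [brxp] add [sjztj] -> 6 lines: xqtyh tuto sjztj oarv uvfao nwxp
Hunk 4: at line 2 remove [sjztj,oarv] add [jljts] -> 5 lines: xqtyh tuto jljts uvfao nwxp
Hunk 5: at line 1 remove [jljts] add [pxrcf,zve,zrfvr] -> 7 lines: xqtyh tuto pxrcf zve zrfvr uvfao nwxp
Hunk 6: at line 2 remove [zve,zrfvr] add [yhvs] -> 6 lines: xqtyh tuto pxrcf yhvs uvfao nwxp
Hunk 7: at line 2 remove [pxrcf,yhvs,uvfao] add [wqfwy] -> 4 lines: xqtyh tuto wqfwy nwxp
Final line count: 4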